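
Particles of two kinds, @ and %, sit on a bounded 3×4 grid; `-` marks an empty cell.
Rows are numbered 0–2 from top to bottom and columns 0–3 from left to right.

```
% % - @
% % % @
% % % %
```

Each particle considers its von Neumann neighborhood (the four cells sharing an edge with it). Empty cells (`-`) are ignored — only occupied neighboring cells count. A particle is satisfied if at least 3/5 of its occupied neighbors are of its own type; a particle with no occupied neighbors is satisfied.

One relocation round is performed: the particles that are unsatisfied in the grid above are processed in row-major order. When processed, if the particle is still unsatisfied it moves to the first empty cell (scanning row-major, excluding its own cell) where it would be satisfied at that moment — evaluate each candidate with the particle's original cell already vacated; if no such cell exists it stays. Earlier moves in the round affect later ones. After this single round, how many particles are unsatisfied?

2

Initially unsatisfied (in order): (1,3), (2,3).
  (1,3): no empty cell satisfies it; stays.
  (2,3) → (0,2).
Resulting grid:
% % % @
% % % @
% % % -
Unsatisfied now: (0,3), (1,3).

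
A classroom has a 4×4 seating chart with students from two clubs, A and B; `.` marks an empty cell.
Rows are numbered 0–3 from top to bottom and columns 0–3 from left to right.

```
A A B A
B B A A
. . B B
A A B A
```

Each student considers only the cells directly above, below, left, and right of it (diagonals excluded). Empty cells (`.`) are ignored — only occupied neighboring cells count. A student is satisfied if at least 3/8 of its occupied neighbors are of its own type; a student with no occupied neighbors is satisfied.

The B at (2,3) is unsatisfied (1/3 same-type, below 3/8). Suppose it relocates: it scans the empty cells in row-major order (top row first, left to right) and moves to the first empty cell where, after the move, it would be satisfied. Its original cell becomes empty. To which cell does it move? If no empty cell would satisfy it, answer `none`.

(2,0)

Vacating (2,3). Empty cells in order:
  (2,0): 1/2 same-type → satisfied — stop here.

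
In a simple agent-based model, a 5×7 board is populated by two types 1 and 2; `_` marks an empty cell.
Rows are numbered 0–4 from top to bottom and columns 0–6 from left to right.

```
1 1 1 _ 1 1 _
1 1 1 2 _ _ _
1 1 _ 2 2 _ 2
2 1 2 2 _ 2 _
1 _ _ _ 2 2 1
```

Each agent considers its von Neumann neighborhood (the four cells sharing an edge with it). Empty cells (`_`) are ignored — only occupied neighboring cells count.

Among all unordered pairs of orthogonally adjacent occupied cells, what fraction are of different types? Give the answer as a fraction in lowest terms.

1/4

Scan each occupied cell's neighbors to the right and below so each pair is counted once.
From row 0: 0 unlike of 6 pairs (running 0/6).
From row 1: 1 unlike of 6 pairs (running 1/12).
From row 2: 1 unlike of 5 pairs (running 2/17).
From row 3: 3 unlike of 5 pairs (running 5/22).
From row 4: 1 unlike of 2 pairs (running 6/24).
Total adjacent occupied pairs: 24; unlike-type pairs: 6.
6/24 reduces to 1/4.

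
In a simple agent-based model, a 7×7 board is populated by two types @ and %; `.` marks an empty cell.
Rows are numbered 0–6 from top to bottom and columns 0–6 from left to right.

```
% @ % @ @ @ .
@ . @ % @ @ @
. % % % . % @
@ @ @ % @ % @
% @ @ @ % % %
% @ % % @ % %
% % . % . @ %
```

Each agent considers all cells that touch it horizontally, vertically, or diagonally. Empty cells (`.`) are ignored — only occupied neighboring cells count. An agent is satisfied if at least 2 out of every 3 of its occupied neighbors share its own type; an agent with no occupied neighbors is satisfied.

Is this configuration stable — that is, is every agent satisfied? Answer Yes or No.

(0,0)% 0/2 ✗
(0,1)@ 2/4 ✗
(0,2)% 1/4 ✗
(0,3)@ 3/5 ✗
(0,4)@ 4/5 ✓
(0,5)@ 4/4 ✓
(1,0)@ 1/3 ✗
(1,2)@ 2/7 ✗
(1,3)% 3/7 ✗
(1,4)@ 4/7 ✗
(1,5)@ 5/6 ✓
(1,6)@ 3/4 ✓
(2,1)% 1/6 ✗
(2,2)% 4/7 ✗
(2,3)% 3/7 ✗
(2,5)% 1/7 ✗
(2,6)@ 3/5 ✗
(3,0)@ 2/4 ✗
(3,1)@ 4/7 ✗
(3,2)@ 4/8 ✗
(3,3)% 3/7 ✗
(3,4)@ 1/7 ✗
(3,5)% 4/7 ✗
(3,6)@ 1/5 ✗
(4,0)% 1/5 ✗
(4,1)@ 5/8 ✗
(4,2)@ 5/8 ✗
(4,3)@ 4/8 ✗
(4,4)% 5/8 ✗
(4,5)% 5/8 ✗
(4,6)% 4/5 ✓
(5,0)% 3/5 ✗
(5,1)@ 2/7 ✗
(5,2)% 3/7 ✗
(5,3)% 3/6 ✗
(5,4)@ 2/7 ✗
(5,5)% 5/7 ✓
(5,6)% 4/5 ✓
(6,0)% 2/3 ✓
(6,1)% 3/4 ✓
(6,3)% 2/3 ✓
(6,5)@ 1/4 ✗
(6,6)% 2/3 ✓
For instance (0,0) has only 0/2 same-type neighbors, below 2/3.

No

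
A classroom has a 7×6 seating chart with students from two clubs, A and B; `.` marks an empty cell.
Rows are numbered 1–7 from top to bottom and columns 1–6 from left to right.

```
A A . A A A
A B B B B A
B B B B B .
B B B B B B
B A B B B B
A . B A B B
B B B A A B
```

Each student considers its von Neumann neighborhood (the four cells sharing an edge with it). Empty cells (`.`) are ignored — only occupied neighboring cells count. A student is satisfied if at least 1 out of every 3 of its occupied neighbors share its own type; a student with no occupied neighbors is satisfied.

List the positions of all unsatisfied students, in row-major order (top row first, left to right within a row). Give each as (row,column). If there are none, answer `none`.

(5,2), (6,1), (6,4)

(1,1)A 2/2 ok
(1,2)A 1/2 ok
(1,4)A 1/2 ok
(1,5)A 2/3 ok
(1,6)A 2/2 ok
(2,1)A 1/3 ok
(2,2)B 2/4 ok
(2,3)B 3/3 ok
(2,4)B 3/4 ok
(2,5)B 2/4 ok
(2,6)A 1/2 ok
(3,1)B 2/3 ok
(3,2)B 4/4 ok
(3,3)B 4/4 ok
(3,4)B 4/4 ok
(3,5)B 3/3 ok
(4,1)B 3/3 ok
(4,2)B 3/4 ok
(4,3)B 4/4 ok
(4,4)B 4/4 ok
(4,5)B 4/4 ok
(4,6)B 2/2 ok
(5,1)B 1/3 ok
(5,2)A 0/3 unhappy
(5,3)B 3/4 ok
(5,4)B 3/4 ok
(5,5)B 4/4 ok
(5,6)B 3/3 ok
(6,1)A 0/2 unhappy
(6,3)B 2/3 ok
(6,4)A 1/4 unhappy
(6,5)B 2/4 ok
(6,6)B 3/3 ok
(7,1)B 1/2 ok
(7,2)B 2/2 ok
(7,3)B 2/3 ok
(7,4)A 2/3 ok
(7,5)A 1/3 ok
(7,6)B 1/2 ok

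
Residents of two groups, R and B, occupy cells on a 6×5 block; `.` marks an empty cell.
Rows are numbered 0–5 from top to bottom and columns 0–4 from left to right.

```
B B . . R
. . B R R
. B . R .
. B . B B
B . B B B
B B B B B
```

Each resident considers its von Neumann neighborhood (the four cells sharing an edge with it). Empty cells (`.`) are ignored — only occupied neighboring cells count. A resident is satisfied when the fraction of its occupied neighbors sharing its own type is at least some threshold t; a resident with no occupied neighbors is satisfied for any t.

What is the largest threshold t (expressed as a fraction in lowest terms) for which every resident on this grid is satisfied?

0/1

Row 0: (0,0)B 1/1 · (0,1)B 1/1 · (0,4)R 1/1
Row 1: (1,2)B 0/1 · (1,3)R 2/3 · (1,4)R 2/2
Row 2: (2,1)B 1/1 · (2,3)R 1/2
Row 3: (3,1)B 1/1 · (3,3)B 2/3 · (3,4)B 2/2
Row 4: (4,0)B 1/1 · (4,2)B 2/2 · (4,3)B 4/4 · (4,4)B 3/3
Row 5: (5,0)B 2/2 · (5,1)B 2/2 · (5,2)B 3/3 · (5,3)B 3/3 · (5,4)B 2/2
The smallest same-type fraction is 0/1 at (1,2), which reduces to 0/1. Any threshold above that leaves this resident unsatisfied.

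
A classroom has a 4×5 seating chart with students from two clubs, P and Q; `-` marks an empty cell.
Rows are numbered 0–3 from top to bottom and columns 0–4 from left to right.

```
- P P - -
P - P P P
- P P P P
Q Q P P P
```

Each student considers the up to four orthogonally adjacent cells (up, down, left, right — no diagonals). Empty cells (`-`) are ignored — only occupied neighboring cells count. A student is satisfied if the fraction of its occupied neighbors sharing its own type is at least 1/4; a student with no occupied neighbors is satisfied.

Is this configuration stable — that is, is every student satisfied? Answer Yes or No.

(0,1)P 1/1 ok
(0,2)P 2/2 ok
(1,0)P 0/0 ok
(1,2)P 3/3 ok
(1,3)P 3/3 ok
(1,4)P 2/2 ok
(2,1)P 1/2 ok
(2,2)P 4/4 ok
(2,3)P 4/4 ok
(2,4)P 3/3 ok
(3,0)Q 1/1 ok
(3,1)Q 1/3 ok
(3,2)P 2/3 ok
(3,3)P 3/3 ok
(3,4)P 2/2 ok
All meet the threshold, so the configuration is stable.

Yes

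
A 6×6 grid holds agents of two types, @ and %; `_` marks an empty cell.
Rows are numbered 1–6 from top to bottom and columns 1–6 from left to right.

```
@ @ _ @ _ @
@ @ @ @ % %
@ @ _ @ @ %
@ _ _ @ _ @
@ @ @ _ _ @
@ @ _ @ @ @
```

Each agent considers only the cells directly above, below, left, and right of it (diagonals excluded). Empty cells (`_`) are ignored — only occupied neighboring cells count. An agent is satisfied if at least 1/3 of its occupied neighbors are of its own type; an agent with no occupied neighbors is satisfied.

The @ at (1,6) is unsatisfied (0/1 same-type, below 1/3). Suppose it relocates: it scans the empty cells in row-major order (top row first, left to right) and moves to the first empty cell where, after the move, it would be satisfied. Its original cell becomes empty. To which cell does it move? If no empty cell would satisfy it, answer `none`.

Vacating (1,6). Empty cells in order:
  (1,3): 3/3 same-type → satisfied — stop here.

(1,3)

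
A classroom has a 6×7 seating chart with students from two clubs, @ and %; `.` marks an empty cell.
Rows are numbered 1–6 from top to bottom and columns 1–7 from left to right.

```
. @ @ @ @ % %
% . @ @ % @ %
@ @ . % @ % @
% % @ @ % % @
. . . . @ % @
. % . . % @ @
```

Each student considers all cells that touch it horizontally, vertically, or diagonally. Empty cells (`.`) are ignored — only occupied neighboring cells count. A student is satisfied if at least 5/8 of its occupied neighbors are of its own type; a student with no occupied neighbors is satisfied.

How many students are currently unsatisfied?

(1,2)@ 2/3 satisfied
(1,3)@ 4/4 satisfied
(1,4)@ 4/5 satisfied
(1,5)@ 3/5 not
(1,6)% 3/5 not
(1,7)% 2/3 satisfied
(2,1)% 0/3 not
(2,3)@ 5/6 satisfied
(2,4)@ 5/7 satisfied
(2,5)% 3/8 not
(2,6)@ 3/8 not
(2,7)% 3/5 not
(3,1)@ 1/4 not
(3,2)@ 3/6 not
(3,4)% 2/7 not
(3,5)@ 3/8 not
(3,6)% 4/8 not
(3,7)@ 2/5 not
(4,1)% 1/3 not
(4,2)% 1/4 not
(4,3)@ 2/4 not
(4,4)@ 3/5 not
(4,5)% 4/7 not
(4,6)% 3/8 not
(4,7)@ 2/5 not
(5,5)@ 2/6 not
(5,6)% 3/8 not
(5,7)@ 3/5 not
(6,2)% 0/0 satisfied
(6,5)% 1/3 not
(6,6)@ 3/5 not
(6,7)@ 2/3 satisfied
Unsatisfied: (1,5), (1,6), (2,1), (2,5), (2,6), (2,7), (3,1), (3,2), (3,4), (3,5), (3,6), (3,7), (4,1), (4,2), (4,3), (4,4), (4,5), (4,6), (4,7), (5,5), (5,6), (5,7), (6,5), (6,6) — 24 in total.

24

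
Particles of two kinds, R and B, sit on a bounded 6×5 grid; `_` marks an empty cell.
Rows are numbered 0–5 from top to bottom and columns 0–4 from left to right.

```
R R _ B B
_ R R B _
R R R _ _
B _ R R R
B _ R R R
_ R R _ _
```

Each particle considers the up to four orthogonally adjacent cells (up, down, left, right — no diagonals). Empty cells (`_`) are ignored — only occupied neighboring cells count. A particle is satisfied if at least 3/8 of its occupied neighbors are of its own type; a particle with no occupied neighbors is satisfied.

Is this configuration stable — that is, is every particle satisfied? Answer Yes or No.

Yes

Row 0: (0,0)R 1/1 ✓ · (0,1)R 2/2 ✓ · (0,3)B 2/2 ✓ · (0,4)B 1/1 ✓
Row 1: (1,1)R 3/3 ✓ · (1,2)R 2/3 ✓ · (1,3)B 1/2 ✓
Row 2: (2,0)R 1/2 ✓ · (2,1)R 3/3 ✓ · (2,2)R 3/3 ✓
Row 3: (3,0)B 1/2 ✓ · (3,2)R 3/3 ✓ · (3,3)R 3/3 ✓ · (3,4)R 2/2 ✓
Row 4: (4,0)B 1/1 ✓ · (4,2)R 3/3 ✓ · (4,3)R 3/3 ✓ · (4,4)R 2/2 ✓
Row 5: (5,1)R 1/1 ✓ · (5,2)R 2/2 ✓
All meet the threshold, so the configuration is stable.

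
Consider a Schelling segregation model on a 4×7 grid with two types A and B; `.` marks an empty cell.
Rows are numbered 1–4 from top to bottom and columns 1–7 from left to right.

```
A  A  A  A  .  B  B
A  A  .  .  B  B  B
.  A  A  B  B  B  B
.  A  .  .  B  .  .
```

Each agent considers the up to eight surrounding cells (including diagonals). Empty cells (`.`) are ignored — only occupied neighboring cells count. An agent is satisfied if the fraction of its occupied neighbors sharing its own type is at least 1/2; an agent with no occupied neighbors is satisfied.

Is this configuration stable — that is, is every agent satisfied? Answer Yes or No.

Yes

(1,1)A 3/3 ✓
(1,2)A 4/4 ✓
(1,3)A 3/3 ✓
(1,4)A 1/2 ✓
(1,6)B 4/4 ✓
(1,7)B 3/3 ✓
(2,1)A 4/4 ✓
(2,2)A 6/6 ✓
(2,5)B 5/6 ✓
(2,6)B 7/7 ✓
(2,7)B 5/5 ✓
(3,2)A 4/4 ✓
(3,3)A 3/4 ✓
(3,4)B 3/4 ✓
(3,5)B 5/5 ✓
(3,6)B 6/6 ✓
(3,7)B 3/3 ✓
(4,2)A 2/2 ✓
(4,5)B 3/3 ✓
All meet the threshold, so the configuration is stable.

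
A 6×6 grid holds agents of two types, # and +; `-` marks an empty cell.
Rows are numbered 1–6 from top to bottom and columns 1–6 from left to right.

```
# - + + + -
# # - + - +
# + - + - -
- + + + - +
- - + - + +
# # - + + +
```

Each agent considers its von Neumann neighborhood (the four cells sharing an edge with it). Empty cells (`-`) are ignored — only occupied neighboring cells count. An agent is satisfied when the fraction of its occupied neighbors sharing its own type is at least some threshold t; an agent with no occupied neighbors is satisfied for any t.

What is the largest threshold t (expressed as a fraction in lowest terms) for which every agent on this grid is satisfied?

1/3

Row 1: (1,1)# 1/1 · (1,3)+ 1/1 · (1,4)+ 3/3 · (1,5)+ 1/1
Row 2: (2,1)# 3/3 · (2,2)# 1/2 · (2,4)+ 2/2 · (2,6)+ — no occupied neighbors
Row 3: (3,1)# 1/2 · (3,2)+ 1/3 · (3,4)+ 2/2
Row 4: (4,2)+ 2/2 · (4,3)+ 3/3 · (4,4)+ 2/2 · (4,6)+ 1/1
Row 5: (5,3)+ 1/1 · (5,5)+ 2/2 · (5,6)+ 3/3
Row 6: (6,1)# 1/1 · (6,2)# 1/1 · (6,4)+ 1/1 · (6,5)+ 3/3 · (6,6)+ 2/2
The smallest same-type fraction is 1/3 at (3,2), which reduces to 1/3. Any threshold above that leaves this agent unsatisfied.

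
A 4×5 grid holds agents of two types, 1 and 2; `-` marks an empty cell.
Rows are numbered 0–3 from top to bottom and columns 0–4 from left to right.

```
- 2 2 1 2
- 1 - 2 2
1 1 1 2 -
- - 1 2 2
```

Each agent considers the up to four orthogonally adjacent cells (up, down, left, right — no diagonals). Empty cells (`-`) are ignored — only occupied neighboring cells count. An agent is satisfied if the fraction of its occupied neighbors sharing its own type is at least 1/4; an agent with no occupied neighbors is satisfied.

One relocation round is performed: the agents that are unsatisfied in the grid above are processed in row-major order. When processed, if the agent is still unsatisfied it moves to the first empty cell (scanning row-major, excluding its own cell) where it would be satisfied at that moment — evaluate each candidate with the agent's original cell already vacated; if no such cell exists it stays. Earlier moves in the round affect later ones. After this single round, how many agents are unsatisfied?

0

Initially unsatisfied (in order): (0,3).
  (0,3) → (1,0).
Resulting grid:
- 2 2 - 2
1 1 - 2 2
1 1 1 2 -
- - 1 2 2
All satisfied now.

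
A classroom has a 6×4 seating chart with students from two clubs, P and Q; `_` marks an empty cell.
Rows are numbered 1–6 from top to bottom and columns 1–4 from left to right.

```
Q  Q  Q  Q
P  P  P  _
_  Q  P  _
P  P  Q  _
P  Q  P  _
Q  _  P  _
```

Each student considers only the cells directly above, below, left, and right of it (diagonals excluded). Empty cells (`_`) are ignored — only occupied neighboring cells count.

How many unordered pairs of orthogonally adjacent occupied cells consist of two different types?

13

Scan each occupied cell's neighbors to the right and below so each pair is counted once.
Row 1: Q(1,1)–Q(1,2)= Q(1,1)–P(2,1)≠ Q(1,2)–Q(1,3)= Q(1,2)–P(2,2)≠ Q(1,3)–Q(1,4)= Q(1,3)–P(2,3)≠  → 3/6 unlike.
Row 2: P(2,1)–P(2,2)= P(2,2)–P(2,3)= P(2,2)–Q(3,2)≠ P(2,3)–P(3,3)=  → 1/4 unlike.
Row 3: Q(3,2)–P(3,3)≠ Q(3,2)–P(4,2)≠ P(3,3)–Q(4,3)≠  → 3/3 unlike.
Row 4: P(4,1)–P(4,2)= P(4,1)–P(5,1)= P(4,2)–Q(4,3)≠ P(4,2)–Q(5,2)≠ Q(4,3)–P(5,3)≠  → 3/5 unlike.
Row 5: P(5,1)–Q(5,2)≠ P(5,1)–Q(6,1)≠ Q(5,2)–P(5,3)≠ P(5,3)–P(6,3)=  → 3/4 unlike.
Total adjacent occupied pairs: 22; unlike-type pairs: 13.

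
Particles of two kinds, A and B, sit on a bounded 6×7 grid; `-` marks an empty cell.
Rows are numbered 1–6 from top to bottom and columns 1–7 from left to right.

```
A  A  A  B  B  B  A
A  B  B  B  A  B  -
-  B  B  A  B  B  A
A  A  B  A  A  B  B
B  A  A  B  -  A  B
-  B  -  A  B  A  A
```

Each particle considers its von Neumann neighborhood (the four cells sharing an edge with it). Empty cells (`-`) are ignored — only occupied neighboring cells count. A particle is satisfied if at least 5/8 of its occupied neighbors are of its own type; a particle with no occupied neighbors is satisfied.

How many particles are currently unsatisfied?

25

(1,1)A 2/2 ✓
(1,2)A 2/3 ✓
(1,3)A 1/3 ✗
(1,4)B 2/3 ✓
(1,5)B 2/3 ✓
(1,6)B 2/3 ✓
(1,7)A 0/1 ✗
(2,1)A 1/2 ✗
(2,2)B 2/4 ✗
(2,3)B 3/4 ✓
(2,4)B 2/4 ✗
(2,5)A 0/4 ✗
(2,6)B 2/3 ✓
(3,2)B 2/3 ✓
(3,3)B 3/4 ✓
(3,4)A 1/4 ✗
(3,5)B 1/4 ✗
(3,6)B 3/4 ✓
(3,7)A 0/2 ✗
(4,1)A 1/2 ✗
(4,2)A 2/4 ✗
(4,3)B 1/4 ✗
(4,4)A 2/4 ✗
(4,5)A 1/3 ✗
(4,6)B 2/4 ✗
(4,7)B 2/3 ✓
(5,1)B 0/2 ✗
(5,2)A 2/4 ✗
(5,3)A 1/3 ✗
(5,4)B 0/3 ✗
(5,6)A 1/3 ✗
(5,7)B 1/3 ✗
(6,2)B 0/1 ✗
(6,4)A 0/2 ✗
(6,5)B 0/2 ✗
(6,6)A 2/3 ✓
(6,7)A 1/2 ✗
Unsatisfied: (1,3), (1,7), (2,1), (2,2), (2,4), (2,5), (3,4), (3,5), (3,7), (4,1), (4,2), (4,3), (4,4), (4,5), (4,6), (5,1), (5,2), (5,3), (5,4), (5,6), (5,7), (6,2), (6,4), (6,5), (6,7) — 25 in total.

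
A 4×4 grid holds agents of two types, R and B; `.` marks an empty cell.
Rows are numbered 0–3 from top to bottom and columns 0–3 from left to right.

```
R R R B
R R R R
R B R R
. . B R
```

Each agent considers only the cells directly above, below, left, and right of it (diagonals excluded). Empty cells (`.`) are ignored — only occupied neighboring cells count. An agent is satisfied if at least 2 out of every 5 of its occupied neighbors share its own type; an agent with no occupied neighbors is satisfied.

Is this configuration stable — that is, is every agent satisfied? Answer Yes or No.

Row 0: (0,0)R 2/2 ok · (0,1)R 3/3 ok · (0,2)R 2/3 ok · (0,3)B 0/2 unhappy
Row 1: (1,0)R 3/3 ok · (1,1)R 3/4 ok · (1,2)R 4/4 ok · (1,3)R 2/3 ok
Row 2: (2,0)R 1/2 ok · (2,1)B 0/3 unhappy · (2,2)R 2/4 ok · (2,3)R 3/3 ok
Row 3: (3,2)B 0/2 unhappy · (3,3)R 1/2 ok
For instance (0,3) has only 0/2 same-type neighbors, below 2/5.

No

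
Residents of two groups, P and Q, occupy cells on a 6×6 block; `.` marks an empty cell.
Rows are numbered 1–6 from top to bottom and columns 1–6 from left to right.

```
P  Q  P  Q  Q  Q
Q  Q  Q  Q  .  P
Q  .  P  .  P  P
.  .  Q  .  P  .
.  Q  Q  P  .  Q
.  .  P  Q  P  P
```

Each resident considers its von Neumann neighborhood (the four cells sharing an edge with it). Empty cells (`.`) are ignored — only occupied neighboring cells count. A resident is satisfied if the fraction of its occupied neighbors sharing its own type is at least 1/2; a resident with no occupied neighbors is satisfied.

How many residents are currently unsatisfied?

(1,1)P 0/2 ✗
(1,2)Q 1/3 ✗
(1,3)P 0/3 ✗
(1,4)Q 2/3 ✓
(1,5)Q 2/2 ✓
(1,6)Q 1/2 ✓
(2,1)Q 2/3 ✓
(2,2)Q 3/3 ✓
(2,3)Q 2/4 ✓
(2,4)Q 2/2 ✓
(2,6)P 1/2 ✓
(3,1)Q 1/1 ✓
(3,3)P 0/2 ✗
(3,5)P 2/2 ✓
(3,6)P 2/2 ✓
(4,3)Q 1/2 ✓
(4,5)P 1/1 ✓
(5,2)Q 1/1 ✓
(5,3)Q 2/4 ✓
(5,4)P 0/2 ✗
(5,6)Q 0/1 ✗
(6,3)P 0/2 ✗
(6,4)Q 0/3 ✗
(6,5)P 1/2 ✓
(6,6)P 1/2 ✓
Unsatisfied: (1,1), (1,2), (1,3), (3,3), (5,4), (5,6), (6,3), (6,4) — 8 in total.

8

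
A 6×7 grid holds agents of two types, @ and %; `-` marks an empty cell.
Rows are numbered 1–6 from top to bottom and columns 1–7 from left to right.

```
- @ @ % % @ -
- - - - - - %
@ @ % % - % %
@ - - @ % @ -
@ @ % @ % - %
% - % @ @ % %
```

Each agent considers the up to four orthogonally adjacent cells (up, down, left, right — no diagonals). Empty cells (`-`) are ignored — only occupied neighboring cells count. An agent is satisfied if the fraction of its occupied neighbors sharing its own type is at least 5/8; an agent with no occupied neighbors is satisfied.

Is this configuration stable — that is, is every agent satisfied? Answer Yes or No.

Row 1: (1,2)@ 1/1 satisfied · (1,3)@ 1/2 not · (1,4)% 1/2 not · (1,5)% 1/2 not · (1,6)@ 0/1 not
Row 2: (2,7)% 1/1 satisfied
Row 3: (3,1)@ 2/2 satisfied · (3,2)@ 1/2 not · (3,3)% 1/2 not · (3,4)% 1/2 not · (3,6)% 1/2 not · (3,7)% 2/2 satisfied
Row 4: (4,1)@ 2/2 satisfied · (4,4)@ 1/3 not · (4,5)% 1/3 not · (4,6)@ 0/2 not
Row 5: (5,1)@ 2/3 satisfied · (5,2)@ 1/2 not · (5,3)% 1/3 not · (5,4)@ 2/4 not · (5,5)% 1/3 not · (5,7)% 1/1 satisfied
Row 6: (6,1)% 0/1 not · (6,3)% 1/2 not · (6,4)@ 2/3 satisfied · (6,5)@ 1/3 not · (6,6)% 1/2 not · (6,7)% 2/2 satisfied
For instance (1,3) has only 1/2 same-type neighbors, below 5/8.

No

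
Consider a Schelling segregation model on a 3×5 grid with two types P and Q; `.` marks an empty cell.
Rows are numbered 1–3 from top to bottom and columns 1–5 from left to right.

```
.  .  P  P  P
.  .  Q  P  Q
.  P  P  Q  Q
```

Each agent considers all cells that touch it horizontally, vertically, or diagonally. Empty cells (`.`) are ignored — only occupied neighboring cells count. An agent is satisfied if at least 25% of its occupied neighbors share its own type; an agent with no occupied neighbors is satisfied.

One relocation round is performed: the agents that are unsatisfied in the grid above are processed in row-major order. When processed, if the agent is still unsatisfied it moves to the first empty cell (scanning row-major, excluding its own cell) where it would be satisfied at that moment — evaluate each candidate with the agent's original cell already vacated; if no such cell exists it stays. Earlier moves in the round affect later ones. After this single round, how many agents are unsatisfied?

Initially unsatisfied (in order): (2,3).
  (2,3) → (1,1).
Resulting grid:
Q . P P P
. . . P Q
. P P Q Q
All satisfied now.

0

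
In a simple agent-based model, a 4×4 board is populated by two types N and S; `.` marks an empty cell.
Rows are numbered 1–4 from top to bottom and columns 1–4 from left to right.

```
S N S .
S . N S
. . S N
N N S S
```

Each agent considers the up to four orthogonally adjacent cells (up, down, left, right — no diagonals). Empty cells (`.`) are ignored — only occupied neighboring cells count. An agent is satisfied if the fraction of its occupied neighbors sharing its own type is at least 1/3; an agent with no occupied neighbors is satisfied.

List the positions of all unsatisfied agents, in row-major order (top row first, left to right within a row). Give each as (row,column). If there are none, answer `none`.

Row 1: (1,1)S 1/2 ok · (1,2)N 0/2 unhappy · (1,3)S 0/2 unhappy
Row 2: (2,1)S 1/1 ok · (2,3)N 0/3 unhappy · (2,4)S 0/2 unhappy
Row 3: (3,3)S 1/3 ok · (3,4)N 0/3 unhappy
Row 4: (4,1)N 1/1 ok · (4,2)N 1/2 ok · (4,3)S 2/3 ok · (4,4)S 1/2 ok

(1,2), (1,3), (2,3), (2,4), (3,4)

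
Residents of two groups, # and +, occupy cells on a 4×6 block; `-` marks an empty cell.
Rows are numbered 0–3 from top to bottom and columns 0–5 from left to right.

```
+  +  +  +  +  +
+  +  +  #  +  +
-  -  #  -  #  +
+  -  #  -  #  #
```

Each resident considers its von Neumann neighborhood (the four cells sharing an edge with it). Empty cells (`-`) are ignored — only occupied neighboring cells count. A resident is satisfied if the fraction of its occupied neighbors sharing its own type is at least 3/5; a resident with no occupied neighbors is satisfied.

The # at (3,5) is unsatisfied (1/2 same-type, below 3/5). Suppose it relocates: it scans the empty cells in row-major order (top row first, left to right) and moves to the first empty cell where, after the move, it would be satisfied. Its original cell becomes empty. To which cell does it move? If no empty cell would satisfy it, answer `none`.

(2,3)

Vacating (3,5). Empty cells in order:
  (2,0): 0/2 same-type → still unsatisfied.
  (2,1): 1/2 same-type → still unsatisfied.
  (2,3): 3/3 same-type → satisfied — stop here.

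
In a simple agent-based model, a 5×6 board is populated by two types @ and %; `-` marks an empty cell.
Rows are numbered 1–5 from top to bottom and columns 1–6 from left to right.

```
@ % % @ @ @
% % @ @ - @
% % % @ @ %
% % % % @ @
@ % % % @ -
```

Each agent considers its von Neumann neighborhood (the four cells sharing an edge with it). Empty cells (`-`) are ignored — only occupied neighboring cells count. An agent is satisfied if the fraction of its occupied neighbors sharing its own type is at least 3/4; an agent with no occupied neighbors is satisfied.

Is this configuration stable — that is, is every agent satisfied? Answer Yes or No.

No

Row 1: (1,1)@ 0/2 not · (1,2)% 2/3 not · (1,3)% 1/3 not · (1,4)@ 2/3 not · (1,5)@ 2/2 satisfied · (1,6)@ 2/2 satisfied
Row 2: (2,1)% 2/3 not · (2,2)% 3/4 satisfied · (2,3)@ 1/4 not · (2,4)@ 3/3 satisfied · (2,6)@ 1/2 not
Row 3: (3,1)% 3/3 satisfied · (3,2)% 4/4 satisfied · (3,3)% 2/4 not · (3,4)@ 2/4 not · (3,5)@ 2/3 not · (3,6)% 0/3 not
Row 4: (4,1)% 2/3 not · (4,2)% 4/4 satisfied · (4,3)% 4/4 satisfied · (4,4)% 2/4 not · (4,5)@ 3/4 satisfied · (4,6)@ 1/2 not
Row 5: (5,1)@ 0/2 not · (5,2)% 2/3 not · (5,3)% 3/3 satisfied · (5,4)% 2/3 not · (5,5)@ 1/2 not
For instance (1,1) has only 0/2 same-type neighbors, below 3/4.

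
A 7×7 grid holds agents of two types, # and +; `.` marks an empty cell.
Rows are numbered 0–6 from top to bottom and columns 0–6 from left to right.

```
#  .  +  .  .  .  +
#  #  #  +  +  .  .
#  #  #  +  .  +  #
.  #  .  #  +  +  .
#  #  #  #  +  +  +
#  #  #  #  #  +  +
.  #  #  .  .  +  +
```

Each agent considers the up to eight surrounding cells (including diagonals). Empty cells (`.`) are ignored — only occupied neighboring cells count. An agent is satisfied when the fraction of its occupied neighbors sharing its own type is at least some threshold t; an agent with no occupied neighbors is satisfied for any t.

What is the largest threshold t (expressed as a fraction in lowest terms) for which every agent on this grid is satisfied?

0/1

(0,0)# 2/2
(0,2)+ 1/3
(0,6)+ — no occupied neighbors
(1,0)# 4/4
(1,1)# 6/7
(1,2)# 3/6
(1,3)+ 3/5
(1,4)+ 3/3
(2,0)# 4/4
(2,1)# 6/6
(2,2)# 5/7
(2,3)+ 3/6
(2,5)+ 3/4
(2,6)# 0/2
(3,1)# 6/6
(3,3)# 3/6
(3,4)+ 5/7
(3,5)+ 5/6
(4,0)# 4/4
(4,1)# 6/6
(4,2)# 7/7
(4,3)# 5/7
(4,4)+ 4/8
(4,5)+ 6/7
(4,6)+ 4/4
(5,0)# 4/4
(5,1)# 7/7
(5,2)# 7/7
(5,3)# 5/6
(5,4)# 2/6
(5,5)+ 6/7
(5,6)+ 5/5
(6,1)# 4/4
(6,2)# 4/4
(6,5)+ 3/4
(6,6)+ 3/3
The smallest same-type fraction is 0/2 at (2,6), which reduces to 0/1. Any threshold above that leaves this agent unsatisfied.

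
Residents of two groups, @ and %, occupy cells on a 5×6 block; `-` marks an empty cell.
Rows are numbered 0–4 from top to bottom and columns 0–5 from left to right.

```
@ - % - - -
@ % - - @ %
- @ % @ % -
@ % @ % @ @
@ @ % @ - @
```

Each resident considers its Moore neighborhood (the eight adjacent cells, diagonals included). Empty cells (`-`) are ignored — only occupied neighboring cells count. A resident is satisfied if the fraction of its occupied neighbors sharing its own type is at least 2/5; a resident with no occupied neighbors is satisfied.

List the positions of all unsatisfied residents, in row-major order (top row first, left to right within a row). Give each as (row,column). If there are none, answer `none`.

(0,0)@ 1/2 satisfied
(0,2)% 1/1 satisfied
(1,0)@ 2/3 satisfied
(1,1)% 2/5 satisfied
(1,4)@ 1/3 not
(1,5)% 1/2 satisfied
(2,1)@ 3/6 satisfied
(2,2)% 3/6 satisfied
(2,3)@ 3/6 satisfied
(2,4)% 2/6 not
(3,0)@ 3/4 satisfied
(3,1)% 2/7 not
(3,2)@ 4/8 satisfied
(3,3)% 3/7 satisfied
(3,4)@ 4/6 satisfied
(3,5)@ 2/3 satisfied
(4,0)@ 2/3 satisfied
(4,1)@ 3/5 satisfied
(4,2)% 2/5 satisfied
(4,3)@ 2/4 satisfied
(4,5)@ 2/2 satisfied

(1,4), (2,4), (3,1)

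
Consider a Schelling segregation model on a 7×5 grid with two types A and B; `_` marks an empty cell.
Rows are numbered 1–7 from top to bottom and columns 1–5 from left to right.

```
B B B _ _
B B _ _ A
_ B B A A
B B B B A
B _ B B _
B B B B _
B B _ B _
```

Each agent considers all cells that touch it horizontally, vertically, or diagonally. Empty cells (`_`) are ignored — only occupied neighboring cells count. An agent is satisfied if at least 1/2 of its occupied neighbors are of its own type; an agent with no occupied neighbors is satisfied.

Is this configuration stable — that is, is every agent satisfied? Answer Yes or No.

Yes

(1,1)B 3/3 satisfied
(1,2)B 4/4 satisfied
(1,3)B 2/2 satisfied
(2,1)B 4/4 satisfied
(2,2)B 6/6 satisfied
(2,5)A 2/2 satisfied
(3,2)B 6/6 satisfied
(3,3)B 5/6 satisfied
(3,4)A 3/6 satisfied
(3,5)A 3/4 satisfied
(4,1)B 3/3 satisfied
(4,2)B 6/6 satisfied
(4,3)B 6/7 satisfied
(4,4)B 4/7 satisfied
(4,5)A 2/4 satisfied
(5,1)B 4/4 satisfied
(5,3)B 7/7 satisfied
(5,4)B 5/6 satisfied
(6,1)B 4/4 satisfied
(6,2)B 6/6 satisfied
(6,3)B 6/6 satisfied
(6,4)B 4/4 satisfied
(7,1)B 3/3 satisfied
(7,2)B 4/4 satisfied
(7,4)B 2/2 satisfied
All meet the threshold, so the configuration is stable.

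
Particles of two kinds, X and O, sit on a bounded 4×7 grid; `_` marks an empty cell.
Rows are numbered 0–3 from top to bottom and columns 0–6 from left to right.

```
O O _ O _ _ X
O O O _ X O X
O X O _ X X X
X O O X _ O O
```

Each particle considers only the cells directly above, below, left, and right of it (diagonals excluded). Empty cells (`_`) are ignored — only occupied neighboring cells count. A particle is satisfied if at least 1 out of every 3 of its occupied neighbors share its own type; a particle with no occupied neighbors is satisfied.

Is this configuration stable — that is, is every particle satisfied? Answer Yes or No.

Row 0: (0,0)O 2/2 ✓ · (0,1)O 2/2 ✓ · (0,3)O 0/0 ✓ · (0,6)X 1/1 ✓
Row 1: (1,0)O 3/3 ✓ · (1,1)O 3/4 ✓ · (1,2)O 2/2 ✓ · (1,4)X 1/2 ✓ · (1,5)O 0/3 ✗ · (1,6)X 2/3 ✓
Row 2: (2,0)O 1/3 ✓ · (2,1)X 0/4 ✗ · (2,2)O 2/3 ✓ · (2,4)X 2/2 ✓ · (2,5)X 2/4 ✓ · (2,6)X 2/3 ✓
Row 3: (3,0)X 0/2 ✗ · (3,1)O 1/3 ✓ · (3,2)O 2/3 ✓ · (3,3)X 0/1 ✗ · (3,5)O 1/2 ✓ · (3,6)O 1/2 ✓
For instance (1,5) has only 0/3 same-type neighbors, below 1/3.

No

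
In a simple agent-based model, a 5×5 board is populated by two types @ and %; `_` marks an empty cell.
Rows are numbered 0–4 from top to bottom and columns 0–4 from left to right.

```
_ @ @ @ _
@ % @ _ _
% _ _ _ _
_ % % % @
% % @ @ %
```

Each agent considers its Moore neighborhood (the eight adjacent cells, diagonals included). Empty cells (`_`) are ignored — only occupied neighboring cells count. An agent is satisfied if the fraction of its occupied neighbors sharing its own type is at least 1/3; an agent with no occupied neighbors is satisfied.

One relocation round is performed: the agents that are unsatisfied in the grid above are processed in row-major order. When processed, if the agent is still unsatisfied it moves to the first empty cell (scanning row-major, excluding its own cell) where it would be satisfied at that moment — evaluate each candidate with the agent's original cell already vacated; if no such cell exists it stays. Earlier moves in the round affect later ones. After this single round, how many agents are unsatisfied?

1

Initially unsatisfied (in order): (1,1), (4,2).
  (1,1) → (2,1).
  (4,2) → (0,0).
Resulting grid:
@ @ @ @ _
@ _ @ _ _
% % _ _ _
_ % % % @
% % _ @ %
Unsatisfied now: (4,3).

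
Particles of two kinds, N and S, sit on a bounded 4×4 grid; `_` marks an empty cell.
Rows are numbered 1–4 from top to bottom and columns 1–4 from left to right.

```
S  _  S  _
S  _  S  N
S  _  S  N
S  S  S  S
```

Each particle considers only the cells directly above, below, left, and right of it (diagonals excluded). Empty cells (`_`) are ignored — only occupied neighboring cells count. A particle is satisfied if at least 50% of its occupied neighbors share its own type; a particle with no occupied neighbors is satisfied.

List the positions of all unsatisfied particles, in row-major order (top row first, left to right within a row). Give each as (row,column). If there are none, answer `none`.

(1,1)S 1/1 satisfied
(1,3)S 1/1 satisfied
(2,1)S 2/2 satisfied
(2,3)S 2/3 satisfied
(2,4)N 1/2 satisfied
(3,1)S 2/2 satisfied
(3,3)S 2/3 satisfied
(3,4)N 1/3 not
(4,1)S 2/2 satisfied
(4,2)S 2/2 satisfied
(4,3)S 3/3 satisfied
(4,4)S 1/2 satisfied

(3,4)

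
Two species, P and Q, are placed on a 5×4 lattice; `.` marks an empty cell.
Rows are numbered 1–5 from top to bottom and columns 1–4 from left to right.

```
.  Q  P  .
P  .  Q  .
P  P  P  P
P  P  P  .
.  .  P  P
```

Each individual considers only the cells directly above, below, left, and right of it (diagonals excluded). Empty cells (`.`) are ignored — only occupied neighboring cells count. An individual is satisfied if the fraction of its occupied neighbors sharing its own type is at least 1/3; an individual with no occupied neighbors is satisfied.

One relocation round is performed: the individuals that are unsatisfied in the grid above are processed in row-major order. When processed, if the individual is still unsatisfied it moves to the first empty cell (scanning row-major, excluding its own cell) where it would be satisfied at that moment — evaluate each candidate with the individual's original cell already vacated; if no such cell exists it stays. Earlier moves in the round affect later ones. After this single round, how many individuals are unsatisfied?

0

Initially unsatisfied (in order): (1,2), (1,3), (2,3).
  (1,2) → (2,2).
  (1,3) → (1,1).
  (2,3): now satisfied by earlier moves; stays.
Resulting grid:
P . . .
P Q Q .
P P P P
P P P .
. . P P
All satisfied now.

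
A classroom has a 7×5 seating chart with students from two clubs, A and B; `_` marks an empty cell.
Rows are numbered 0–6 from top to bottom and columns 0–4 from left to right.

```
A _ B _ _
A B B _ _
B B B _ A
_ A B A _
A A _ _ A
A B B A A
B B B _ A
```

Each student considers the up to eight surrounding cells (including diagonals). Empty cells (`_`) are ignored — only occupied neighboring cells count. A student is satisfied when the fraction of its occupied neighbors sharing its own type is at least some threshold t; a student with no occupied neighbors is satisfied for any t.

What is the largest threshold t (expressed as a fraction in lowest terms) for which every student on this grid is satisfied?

(0,0)A 1/2
(0,2)B 2/2
(1,0)A 1/4
(1,1)B 5/7
(1,2)B 4/4
(2,0)B 2/4
(2,1)B 5/7
(2,2)B 4/6
(2,4)A 1/1
(3,1)A 2/6
(3,2)B 2/5
(3,3)A 2/4
(4,0)A 3/4
(4,1)A 3/6
(4,4)A 3/3
(5,0)A 2/5
(5,1)B 4/7
(5,2)B 3/5
(5,3)A 3/5
(5,4)A 3/3
(6,0)B 2/3
(6,1)B 4/5
(6,2)B 3/4
(6,4)A 2/2
The smallest same-type fraction is 1/4 at (1,0), which reduces to 1/4. Any threshold above that leaves this student unsatisfied.

1/4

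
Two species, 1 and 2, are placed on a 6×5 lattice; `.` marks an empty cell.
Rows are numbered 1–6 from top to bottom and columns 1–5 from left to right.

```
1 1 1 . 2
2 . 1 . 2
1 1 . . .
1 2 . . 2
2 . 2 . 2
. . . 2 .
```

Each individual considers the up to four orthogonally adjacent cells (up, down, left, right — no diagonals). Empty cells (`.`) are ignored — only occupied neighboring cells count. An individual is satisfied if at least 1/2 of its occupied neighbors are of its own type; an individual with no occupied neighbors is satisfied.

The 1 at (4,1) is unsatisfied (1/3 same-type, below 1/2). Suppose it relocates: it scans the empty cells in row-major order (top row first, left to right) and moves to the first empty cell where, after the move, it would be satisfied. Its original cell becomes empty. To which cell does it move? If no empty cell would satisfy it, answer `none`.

Vacating (4,1). Empty cells in order:
  (1,4): 1/2 same-type → satisfied — stop here.

(1,4)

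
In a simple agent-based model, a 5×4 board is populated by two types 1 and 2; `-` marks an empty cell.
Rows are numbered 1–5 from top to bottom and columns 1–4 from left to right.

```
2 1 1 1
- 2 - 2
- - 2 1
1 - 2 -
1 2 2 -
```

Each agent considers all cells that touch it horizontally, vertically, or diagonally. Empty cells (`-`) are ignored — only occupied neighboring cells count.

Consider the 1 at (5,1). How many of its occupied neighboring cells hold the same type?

1

Occupied neighbors of (5,1): (4,1)=1, (5,2)=2.
Same type (1): 1 of 2.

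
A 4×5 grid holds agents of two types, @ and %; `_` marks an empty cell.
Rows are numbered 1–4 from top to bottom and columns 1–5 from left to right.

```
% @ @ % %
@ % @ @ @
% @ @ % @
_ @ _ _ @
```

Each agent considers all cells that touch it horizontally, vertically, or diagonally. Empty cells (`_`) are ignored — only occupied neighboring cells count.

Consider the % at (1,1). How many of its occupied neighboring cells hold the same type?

Occupied neighbors of (1,1): (1,2)=@, (2,1)=@, (2,2)=%.
Same type (%): 1 of 3.

1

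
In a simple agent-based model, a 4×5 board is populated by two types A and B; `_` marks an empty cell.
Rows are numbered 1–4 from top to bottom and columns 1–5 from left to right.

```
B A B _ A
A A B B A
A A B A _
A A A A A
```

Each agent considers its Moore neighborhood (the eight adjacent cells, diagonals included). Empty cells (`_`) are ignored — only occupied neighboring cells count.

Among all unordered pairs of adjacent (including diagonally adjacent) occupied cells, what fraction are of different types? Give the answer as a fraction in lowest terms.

Scan each occupied cell's neighbors to the right and below (and the two forward diagonals) so each pair is counted once.
Row 1: B(1,1)–A(1,2)≠ B(1,1)–A(2,1)≠ B(1,1)–A(2,2)≠ A(1,2)–B(1,3)≠ A(1,2)–A(2,2)= A(1,2)–B(2,3)≠ A(1,2)–A(2,1)= B(1,3)–B(2,3)= B(1,3)–B(2,4)= B(1,3)–A(2,2)≠ A(1,5)–A(2,5)= A(1,5)–B(2,4)≠  → 7/12 unlike.
Row 2: A(2,1)–A(2,2)= A(2,1)–A(3,1)= A(2,1)–A(3,2)= A(2,2)–B(2,3)≠ A(2,2)–A(3,2)= A(2,2)–B(3,3)≠ A(2,2)–A(3,1)= B(2,3)–B(2,4)= B(2,3)–B(3,3)= B(2,3)–A(3,4)≠ B(2,3)–A(3,2)≠ B(2,4)–A(2,5)≠ B(2,4)–A(3,4)≠ B(2,4)–B(3,3)= A(2,5)–A(3,4)=  → 6/15 unlike.
Row 3: A(3,1)–A(3,2)= A(3,1)–A(4,1)= A(3,1)–A(4,2)= A(3,2)–B(3,3)≠ A(3,2)–A(4,2)= A(3,2)–A(4,3)= A(3,2)–A(4,1)= B(3,3)–A(3,4)≠ B(3,3)–A(4,3)≠ B(3,3)–A(4,4)≠ B(3,3)–A(4,2)≠ A(3,4)–A(4,4)= A(3,4)–A(4,5)= A(3,4)–A(4,3)=  → 5/14 unlike.
Row 4: A(4,1)–A(4,2)= A(4,2)–A(4,3)= A(4,3)–A(4,4)= A(4,4)–A(4,5)=  → 0/4 unlike.
Total adjacent occupied pairs: 45; unlike-type pairs: 18.
18/45 reduces to 2/5.

2/5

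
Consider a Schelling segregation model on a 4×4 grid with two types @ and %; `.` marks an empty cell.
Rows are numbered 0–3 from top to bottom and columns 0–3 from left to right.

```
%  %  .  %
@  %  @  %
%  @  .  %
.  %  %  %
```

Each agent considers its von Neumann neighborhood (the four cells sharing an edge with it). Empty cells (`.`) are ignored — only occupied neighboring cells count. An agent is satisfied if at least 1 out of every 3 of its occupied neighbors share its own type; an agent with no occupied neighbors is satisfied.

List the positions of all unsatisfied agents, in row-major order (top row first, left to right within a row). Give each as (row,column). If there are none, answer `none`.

(1,0), (1,1), (1,2), (2,0), (2,1)

(0,0)% 1/2 satisfied
(0,1)% 2/2 satisfied
(0,3)% 1/1 satisfied
(1,0)@ 0/3 not
(1,1)% 1/4 not
(1,2)@ 0/2 not
(1,3)% 2/3 satisfied
(2,0)% 0/2 not
(2,1)@ 0/3 not
(2,3)% 2/2 satisfied
(3,1)% 1/2 satisfied
(3,2)% 2/2 satisfied
(3,3)% 2/2 satisfied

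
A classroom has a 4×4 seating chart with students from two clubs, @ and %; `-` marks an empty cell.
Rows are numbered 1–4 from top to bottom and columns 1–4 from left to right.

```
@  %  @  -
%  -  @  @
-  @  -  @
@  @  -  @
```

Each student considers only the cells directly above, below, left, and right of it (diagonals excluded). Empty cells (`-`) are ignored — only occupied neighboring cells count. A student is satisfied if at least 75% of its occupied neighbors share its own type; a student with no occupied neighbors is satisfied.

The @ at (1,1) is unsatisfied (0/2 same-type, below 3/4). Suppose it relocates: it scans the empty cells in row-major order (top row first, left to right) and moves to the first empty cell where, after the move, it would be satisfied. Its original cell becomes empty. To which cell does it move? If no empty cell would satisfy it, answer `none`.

Vacating (1,1). Empty cells in order:
  (1,4): 2/2 same-type → satisfied — stop here.

(1,4)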